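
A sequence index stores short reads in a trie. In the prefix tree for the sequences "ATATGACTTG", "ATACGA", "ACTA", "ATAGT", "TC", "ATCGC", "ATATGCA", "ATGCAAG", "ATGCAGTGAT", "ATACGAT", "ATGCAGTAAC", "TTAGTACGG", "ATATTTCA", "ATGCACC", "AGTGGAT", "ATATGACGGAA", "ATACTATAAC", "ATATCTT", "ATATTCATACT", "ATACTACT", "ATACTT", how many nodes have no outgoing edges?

20

A leaf is a node with no children — equivalently, the end of a word that is not a proper prefix of any other stored word.
Those words: "ACTA", "AGTGGAT", "ATACGAT", "ATACTACT", "ATACTATAAC", "ATACTT", "ATAGT", "ATATCTT", "ATATGACGGAA", "ATATGACTTG", "ATATGCA", "ATATTCATACT", "ATATTTCA", "ATCGC", "ATGCAAG", "ATGCACC", "ATGCAGTAAC", "ATGCAGTGAT", "TC", "TTAGTACGG"
Leaf count: 20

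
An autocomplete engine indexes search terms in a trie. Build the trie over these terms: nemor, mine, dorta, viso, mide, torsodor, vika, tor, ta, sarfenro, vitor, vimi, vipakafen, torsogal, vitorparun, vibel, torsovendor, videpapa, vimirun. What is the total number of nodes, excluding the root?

77

Insert word by word; a character creates a node only if that edge doesn't already exist:
  "nemor" → 5 new (n, e, m, o, r)
  "mine" → 4 new (m, i, n, e)
  "dorta" → 5 new (d, o, r, t, a)
  "viso" → 4 new (v, i, s, o)
  "mide" → prefix "mi" already present; 2 new (d, e)
  "torsodor" → 8 new (t, o, r, s, o, d, o, r)
  "vika" → prefix "vi" already present; 2 new (k, a)
  "tor" → prefix "tor" already present; 0 new (none)
  "ta" → prefix "t" already present; 1 new (a)
  "sarfenro" → 8 new (s, a, r, f, e, n, r, o)
  "vitor" → prefix "vi" already present; 3 new (t, o, r)
  "vimi" → prefix "vi" already present; 2 new (m, i)
  "vipakafen" → prefix "vi" already present; 7 new (p, a, k, a, f, e, n)
  "torsogal" → prefix "torso" already present; 3 new (g, a, l)
  "vitorparun" → prefix "vitor" already present; 5 new (p, a, r, u, n)
  "vibel" → prefix "vi" already present; 3 new (b, e, l)
  "torsovendor" → prefix "torso" already present; 6 new (v, e, n, d, o, r)
  "videpapa" → prefix "vi" already present; 6 new (d, e, p, a, p, a)
  "vimirun" → prefix "vimi" already present; 3 new (r, u, n)
Total nodes = 5 + 4 + 5 + 4 + 2 + 8 + 2 + 0 + 1 + 8 + 3 + 2 + 7 + 3 + 5 + 3 + 6 + 6 + 3 = 77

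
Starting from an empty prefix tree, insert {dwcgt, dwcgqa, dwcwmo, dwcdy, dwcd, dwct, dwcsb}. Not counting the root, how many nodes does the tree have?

15

Trace insertions, counting only characters that open a new branch:
  "dwcgt" → 5 new (d, w, c, g, t)
  "dwcgqa" → prefix "dwcg" already present; 2 new (q, a)
  "dwcwmo" → prefix "dwc" already present; 3 new (w, m, o)
  "dwcdy" → prefix "dwc" already present; 2 new (d, y)
  "dwcd" → prefix "dwcd" already present; 0 new (none)
  "dwct" → prefix "dwc" already present; 1 new (t)
  "dwcsb" → prefix "dwc" already present; 2 new (s, b)
Total nodes = 5 + 2 + 3 + 2 + 0 + 1 + 2 = 15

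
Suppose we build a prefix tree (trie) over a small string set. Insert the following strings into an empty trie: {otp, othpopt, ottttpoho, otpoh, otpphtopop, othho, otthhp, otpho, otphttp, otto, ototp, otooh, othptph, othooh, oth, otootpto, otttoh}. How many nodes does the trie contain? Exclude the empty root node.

For each word, the new-node count is its length minus the longest prefix already in the trie:
  "otp" → 3 new (o, t, p)
  "othpopt" → prefix "ot" already present; 5 new (h, p, o, p, t)
  "ottttpoho" → prefix "ot" already present; 7 new (t, t, t, p, o, h, o)
  "otpoh" → prefix "otp" already present; 2 new (o, h)
  "otpphtopop" → prefix "otp" already present; 7 new (p, h, t, o, p, o, p)
  "othho" → prefix "oth" already present; 2 new (h, o)
  "otthhp" → prefix "ott" already present; 3 new (h, h, p)
  "otpho" → prefix "otp" already present; 2 new (h, o)
  "otphttp" → prefix "otph" already present; 3 new (t, t, p)
  "otto" → prefix "ott" already present; 1 new (o)
  "ototp" → prefix "ot" already present; 3 new (o, t, p)
  "otooh" → prefix "oto" already present; 2 new (o, h)
  "othptph" → prefix "othp" already present; 3 new (t, p, h)
  "othooh" → prefix "oth" already present; 3 new (o, o, h)
  "oth" → prefix "oth" already present; 0 new (none)
  "otootpto" → prefix "otoo" already present; 4 new (t, p, t, o)
  "otttoh" → prefix "ottt" already present; 2 new (o, h)
Total nodes = 3 + 5 + 7 + 2 + 7 + 2 + 3 + 2 + 3 + 1 + 3 + 2 + 3 + 3 + 0 + 4 + 2 = 52

52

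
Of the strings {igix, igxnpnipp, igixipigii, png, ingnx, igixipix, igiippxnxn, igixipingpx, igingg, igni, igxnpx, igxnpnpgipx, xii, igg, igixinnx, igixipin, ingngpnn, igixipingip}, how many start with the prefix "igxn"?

3

Filter for entries beginning with "igxn":
Words under "igxn": igxnpnipp, igxnpnpgipx, igxnpx
Count: 3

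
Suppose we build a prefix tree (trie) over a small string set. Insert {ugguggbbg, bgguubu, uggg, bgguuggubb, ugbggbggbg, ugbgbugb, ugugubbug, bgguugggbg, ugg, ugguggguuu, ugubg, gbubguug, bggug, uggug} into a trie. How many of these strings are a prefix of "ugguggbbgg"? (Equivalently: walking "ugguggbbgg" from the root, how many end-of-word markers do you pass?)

3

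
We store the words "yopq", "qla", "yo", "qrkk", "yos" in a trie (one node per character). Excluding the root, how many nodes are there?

11

Insert word by word; a character creates a node only if that edge doesn't already exist:
  "yopq" → 4 new (y, o, p, q)
  "qla" → 3 new (q, l, a)
  "yo" → prefix "yo" already present; 0 new (none)
  "qrkk" → prefix "q" already present; 3 new (r, k, k)
  "yos" → prefix "yo" already present; 1 new (s)
Total nodes = 4 + 3 + 0 + 3 + 1 = 11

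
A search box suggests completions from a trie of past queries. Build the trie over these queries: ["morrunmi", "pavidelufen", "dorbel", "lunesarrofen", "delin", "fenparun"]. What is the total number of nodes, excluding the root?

49

Trace insertions, counting only characters that open a new branch:
  "morrunmi" → 8 new (m, o, r, r, u, n, m, i)
  "pavidelufen" → 11 new (p, a, v, i, d, e, l, u, f, e, n)
  "dorbel" → 6 new (d, o, r, b, e, l)
  "lunesarrofen" → 12 new (l, u, n, e, s, a, r, r, o, f, e, n)
  "delin" → prefix "d" already present; 4 new (e, l, i, n)
  "fenparun" → 8 new (f, e, n, p, a, r, u, n)
Total nodes = 8 + 11 + 6 + 12 + 4 + 8 = 49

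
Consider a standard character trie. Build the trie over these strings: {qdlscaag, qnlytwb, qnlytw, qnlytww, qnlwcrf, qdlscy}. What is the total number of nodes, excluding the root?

Trie structure (* marks end of a word):
(root)
└─ q
   ├─ d
   │  └─ l
   │     └─ s
   │        └─ c
   │           ├─ a
   │           │  └─ a
   │           │     └─ g *
   │           └─ y *
   └─ n
      └─ l
         ├─ w
         │  └─ c
         │     └─ r
         │        └─ f *
         └─ y
            └─ t
               └─ w *
                  ├─ b *
                  └─ w *
Counting every labelled node above: 20.

20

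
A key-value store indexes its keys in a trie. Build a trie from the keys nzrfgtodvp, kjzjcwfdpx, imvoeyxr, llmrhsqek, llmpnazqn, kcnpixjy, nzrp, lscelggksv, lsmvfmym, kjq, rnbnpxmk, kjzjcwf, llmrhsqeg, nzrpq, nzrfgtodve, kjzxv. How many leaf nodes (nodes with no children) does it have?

14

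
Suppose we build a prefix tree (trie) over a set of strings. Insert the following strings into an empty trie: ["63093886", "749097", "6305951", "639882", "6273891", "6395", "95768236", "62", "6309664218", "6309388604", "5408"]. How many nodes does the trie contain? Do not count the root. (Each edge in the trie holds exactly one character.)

Insert word by word; a character creates a node only if that edge doesn't already exist:
  "63093886" → 8 new (6, 3, 0, 9, 3, 8, 8, 6)
  "749097" → 6 new (7, 4, 9, 0, 9, 7)
  "6305951" → prefix "630" already present; 4 new (5, 9, 5, 1)
  "639882" → prefix "63" already present; 4 new (9, 8, 8, 2)
  "6273891" → prefix "6" already present; 6 new (2, 7, 3, 8, 9, 1)
  "6395" → prefix "639" already present; 1 new (5)
  "95768236" → 8 new (9, 5, 7, 6, 8, 2, 3, 6)
  "62" → prefix "62" already present; 0 new (none)
  "6309664218" → prefix "6309" already present; 6 new (6, 6, 4, 2, 1, 8)
  "6309388604" → prefix "63093886" already present; 2 new (0, 4)
  "5408" → 4 new (5, 4, 0, 8)
Total nodes = 8 + 6 + 4 + 4 + 6 + 1 + 8 + 0 + 6 + 2 + 4 = 49

49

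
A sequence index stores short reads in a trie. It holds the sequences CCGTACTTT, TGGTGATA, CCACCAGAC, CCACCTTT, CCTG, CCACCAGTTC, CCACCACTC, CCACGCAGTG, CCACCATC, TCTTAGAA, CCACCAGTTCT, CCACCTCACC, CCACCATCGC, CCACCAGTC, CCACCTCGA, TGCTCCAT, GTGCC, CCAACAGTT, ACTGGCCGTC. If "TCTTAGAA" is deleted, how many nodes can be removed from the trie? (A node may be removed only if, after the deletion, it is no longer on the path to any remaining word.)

A node on "TCTTAGAA"'s path can go only if nothing else ends at it or branches off below it.
The suffix "CTTAGAA" (7 nodes) is used only by "TCTTAGAA"; the node for "T" still has the child "G", so pruning stops there.
Nodes removed: 7

7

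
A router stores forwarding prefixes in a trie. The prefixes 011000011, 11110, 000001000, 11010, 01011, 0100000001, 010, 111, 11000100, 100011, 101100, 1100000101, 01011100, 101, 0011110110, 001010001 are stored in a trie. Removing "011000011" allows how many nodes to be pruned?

After clearing the end-marker at "011000011", prune upward until reaching a node still needed by another word.
The suffix "1000011" (7 nodes) is used only by "011000011"; the node for "01" still has the child "0", so pruning stops there.
Nodes removed: 7

7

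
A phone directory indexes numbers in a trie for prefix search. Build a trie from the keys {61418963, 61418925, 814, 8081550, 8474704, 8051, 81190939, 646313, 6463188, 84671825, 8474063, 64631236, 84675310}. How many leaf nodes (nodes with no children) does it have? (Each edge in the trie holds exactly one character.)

13

Leaves are exactly the stored words that no other stored word extends.
Those words: "61418925", "61418963", "64631236", "646313", "6463188", "8051", "8081550", "81190939", "814", "84671825", "84675310", "8474063", "8474704"
Leaf count: 13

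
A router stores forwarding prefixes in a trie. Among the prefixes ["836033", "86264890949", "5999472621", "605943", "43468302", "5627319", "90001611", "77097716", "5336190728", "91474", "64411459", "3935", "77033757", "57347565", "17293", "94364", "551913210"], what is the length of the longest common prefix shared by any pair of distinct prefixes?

Equivalently: take the maximum, over all pairs, of their longest common prefix length.
e.g. "77033757" and "77097716" share the prefix "770" of length 3; no pair shares a longer one.
Longest shared-prefix length: 3

3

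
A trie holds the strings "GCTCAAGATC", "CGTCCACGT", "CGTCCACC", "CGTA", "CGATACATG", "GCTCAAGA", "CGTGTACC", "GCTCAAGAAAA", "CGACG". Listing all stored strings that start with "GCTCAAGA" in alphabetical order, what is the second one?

GCTCAAGAAAA

Filter for "GCTCAAGA…" and sort: "GCTCAAGA", "GCTCAAGAAAA", "GCTCAAGATC"
Position 2: GCTCAAGAAAA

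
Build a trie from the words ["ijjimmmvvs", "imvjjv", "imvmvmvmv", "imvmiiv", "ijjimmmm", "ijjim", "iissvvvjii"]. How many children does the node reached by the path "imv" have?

The children of the "imv" node are the distinct next characters among strings starting with "imv".
Characters that immediately follow "imv" among the stored strings: {j, m}.
That node has 2 child edges.

2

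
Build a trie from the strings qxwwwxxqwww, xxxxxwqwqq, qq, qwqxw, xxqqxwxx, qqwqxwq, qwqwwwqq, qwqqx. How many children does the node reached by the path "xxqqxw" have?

1

Walk "xxqqxw" from the root, arriving at one node.
Characters that immediately follow "xxqqxw" among the stored strings: {x}.
That node has 1 child edge.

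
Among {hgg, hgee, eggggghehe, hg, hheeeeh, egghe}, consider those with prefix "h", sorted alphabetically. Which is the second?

hgee

DFS of the "h" subtree visits, in order: "hg", "hgee", "hgg", "hheeeeh"
The 2nd is hgee.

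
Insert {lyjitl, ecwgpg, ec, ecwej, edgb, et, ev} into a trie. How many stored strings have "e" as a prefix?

Walk to "e"; the words in its subtree are exactly those with that prefix.
Words under "e": ec, ecwej, ecwgpg, edgb, et, ev
Count: 6

6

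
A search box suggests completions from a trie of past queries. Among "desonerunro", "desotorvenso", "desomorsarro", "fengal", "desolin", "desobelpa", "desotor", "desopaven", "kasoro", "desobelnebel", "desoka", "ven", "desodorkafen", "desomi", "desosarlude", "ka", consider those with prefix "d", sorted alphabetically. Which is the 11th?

desotor

DFS of the "d" subtree visits, in order: "desobelnebel", "desobelpa", "desodorkafen", "desoka", "desolin", "desomi", "desomorsarro", "desonerunro", "desopaven", "desosarlude", "desotor", "desotorvenso"
The 11th is desotor.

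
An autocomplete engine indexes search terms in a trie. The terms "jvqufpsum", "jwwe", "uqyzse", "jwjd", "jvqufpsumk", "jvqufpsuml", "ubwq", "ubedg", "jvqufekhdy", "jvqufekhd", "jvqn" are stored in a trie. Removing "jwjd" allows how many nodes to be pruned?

2

Walk "jwjd" from the leaf back toward the root, removing each node that no remaining word uses.
The suffix "jd" (2 nodes) is used only by "jwjd"; the node for "jw" still has the child "w", so pruning stops there.
Nodes removed: 2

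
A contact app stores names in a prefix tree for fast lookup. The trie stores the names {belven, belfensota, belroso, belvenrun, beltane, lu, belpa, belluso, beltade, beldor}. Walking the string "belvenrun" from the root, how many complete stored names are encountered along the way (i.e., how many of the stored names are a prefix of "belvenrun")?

2

Walk "belvenrun" from the root; an end-of-word marker is hit whenever a stored word is a prefix of "belvenrun".
Prefixes of the query that are stored words: "belven", "belvenrun"
Count: 2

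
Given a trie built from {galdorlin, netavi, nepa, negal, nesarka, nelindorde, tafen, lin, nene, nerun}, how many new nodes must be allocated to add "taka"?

2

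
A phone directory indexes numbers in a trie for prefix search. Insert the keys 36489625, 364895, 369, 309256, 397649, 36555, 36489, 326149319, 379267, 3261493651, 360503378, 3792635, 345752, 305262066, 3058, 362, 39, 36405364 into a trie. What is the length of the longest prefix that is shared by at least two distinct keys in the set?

Equivalently: take the maximum, over all pairs, of their longest common prefix length.
e.g. "326149319" and "3261493651" share the prefix "3261493" of length 7; no pair shares a longer one.
Longest shared-prefix length: 7

7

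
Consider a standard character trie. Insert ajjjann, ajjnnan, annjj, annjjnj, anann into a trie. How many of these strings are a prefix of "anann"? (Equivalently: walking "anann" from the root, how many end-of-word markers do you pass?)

1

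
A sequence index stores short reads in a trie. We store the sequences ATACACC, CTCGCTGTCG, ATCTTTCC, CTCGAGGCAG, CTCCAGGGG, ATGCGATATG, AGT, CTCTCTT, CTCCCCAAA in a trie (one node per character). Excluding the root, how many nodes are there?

Trace insertions, counting only characters that open a new branch:
  "ATACACC" → 7 new (A, T, A, C, A, C, C)
  "CTCGCTGTCG" → 10 new (C, T, C, G, C, T, G, T, C, G)
  "ATCTTTCC" → prefix "AT" already present; 6 new (C, T, T, T, C, C)
  "CTCGAGGCAG" → prefix "CTCG" already present; 6 new (A, G, G, C, A, G)
  "CTCCAGGGG" → prefix "CTC" already present; 6 new (C, A, G, G, G, G)
  "ATGCGATATG" → prefix "AT" already present; 8 new (G, C, G, A, T, A, T, G)
  "AGT" → prefix "A" already present; 2 new (G, T)
  "CTCTCTT" → prefix "CTC" already present; 4 new (T, C, T, T)
  "CTCCCCAAA" → prefix "CTCC" already present; 5 new (C, C, A, A, A)
Total nodes = 7 + 10 + 6 + 6 + 6 + 8 + 2 + 4 + 5 = 54

54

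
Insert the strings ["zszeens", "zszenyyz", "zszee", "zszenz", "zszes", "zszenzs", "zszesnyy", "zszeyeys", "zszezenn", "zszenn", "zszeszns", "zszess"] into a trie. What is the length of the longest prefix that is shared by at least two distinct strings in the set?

6

Equivalently: take the maximum, over all pairs, of their longest common prefix length.
e.g. "zszenz" and "zszenzs" share the prefix "zszenz" of length 6; no pair shares a longer one.
Longest shared-prefix length: 6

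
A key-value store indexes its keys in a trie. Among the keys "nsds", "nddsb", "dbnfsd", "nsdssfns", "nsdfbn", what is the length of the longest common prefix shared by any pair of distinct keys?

4

Look for the deepest trie node that still has at least two words in its subtree.
"nsds" and "nsdssfns" agree on "nsds" (4 characters) before diverging; nothing deeper is shared.
Longest shared-prefix length: 4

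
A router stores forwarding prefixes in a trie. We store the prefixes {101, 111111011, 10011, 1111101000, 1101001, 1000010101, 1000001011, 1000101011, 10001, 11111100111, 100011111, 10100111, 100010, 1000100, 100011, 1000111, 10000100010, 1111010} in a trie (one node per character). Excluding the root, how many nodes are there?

63

Trace insertions, counting only characters that open a new branch:
  "101" → 3 new (1, 0, 1)
  "111111011" → prefix "1" already present; 8 new (1, 1, 1, 1, 1, 0, 1, 1)
  "10011" → prefix "10" already present; 3 new (0, 1, 1)
  "1111101000" → prefix "11111" already present; 5 new (0, 1, 0, 0, 0)
  "1101001" → prefix "11" already present; 5 new (0, 1, 0, 0, 1)
  "1000010101" → prefix "100" already present; 7 new (0, 0, 1, 0, 1, 0, 1)
  "1000001011" → prefix "10000" already present; 5 new (0, 1, 0, 1, 1)
  "1000101011" → prefix "1000" already present; 6 new (1, 0, 1, 0, 1, 1)
  "10001" → prefix "10001" already present; 0 new (none)
  "11111100111" → prefix "1111110" already present; 4 new (0, 1, 1, 1)
  "100011111" → prefix "10001" already present; 4 new (1, 1, 1, 1)
  "10100111" → prefix "101" already present; 5 new (0, 0, 1, 1, 1)
  "100010" → prefix "100010" already present; 0 new (none)
  "1000100" → prefix "100010" already present; 1 new (0)
  "100011" → prefix "100011" already present; 0 new (none)
  "1000111" → prefix "1000111" already present; 0 new (none)
  "10000100010" → prefix "1000010" already present; 4 new (0, 0, 1, 0)
  "1111010" → prefix "1111" already present; 3 new (0, 1, 0)
Total nodes = 3 + 8 + 3 + 5 + 5 + 7 + 5 + 6 + 0 + 4 + 4 + 5 + 0 + 1 + 0 + 0 + 4 + 3 = 63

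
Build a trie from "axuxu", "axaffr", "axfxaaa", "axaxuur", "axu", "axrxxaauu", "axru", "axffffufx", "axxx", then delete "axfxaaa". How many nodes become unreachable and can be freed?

A node on "axfxaaa"'s path can go only if nothing else ends at it or branches off below it.
The suffix "xaaa" (4 nodes) is used only by "axfxaaa"; the node for "axf" still has the child "f", so pruning stops there.
Nodes removed: 4

4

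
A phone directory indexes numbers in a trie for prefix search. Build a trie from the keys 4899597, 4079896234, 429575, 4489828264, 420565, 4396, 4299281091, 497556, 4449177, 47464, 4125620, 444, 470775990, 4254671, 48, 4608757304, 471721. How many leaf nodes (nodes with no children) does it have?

Leaves are exactly the stored words that no other stored word extends.
Those words: "4079896234", "4125620", "420565", "4254671", "429575", "4299281091", "4396", "4449177", "4489828264", "4608757304", "470775990", "471721", "47464", "4899597", "497556"
Leaf count: 15

15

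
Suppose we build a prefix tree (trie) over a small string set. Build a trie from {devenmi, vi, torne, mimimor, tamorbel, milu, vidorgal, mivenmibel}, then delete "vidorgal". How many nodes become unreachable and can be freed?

Walk "vidorgal" from the leaf back toward the root, removing each node that no remaining word uses.
The suffix "dorgal" (6 nodes) is used only by "vidorgal"; "vi" is itself a stored word, so pruning stops there.
Nodes removed: 6

6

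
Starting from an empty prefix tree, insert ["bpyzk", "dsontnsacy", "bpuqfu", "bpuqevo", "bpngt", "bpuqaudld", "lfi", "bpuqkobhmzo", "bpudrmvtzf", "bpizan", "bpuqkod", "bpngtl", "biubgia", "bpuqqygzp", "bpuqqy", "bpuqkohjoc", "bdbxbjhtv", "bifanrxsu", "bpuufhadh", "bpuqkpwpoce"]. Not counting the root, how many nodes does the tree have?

95

Trace insertions, counting only characters that open a new branch:
  "bpyzk" → 5 new (b, p, y, z, k)
  "dsontnsacy" → 10 new (d, s, o, n, t, n, s, a, c, y)
  "bpuqfu" → prefix "bp" already present; 4 new (u, q, f, u)
  "bpuqevo" → prefix "bpuq" already present; 3 new (e, v, o)
  "bpngt" → prefix "bp" already present; 3 new (n, g, t)
  "bpuqaudld" → prefix "bpuq" already present; 5 new (a, u, d, l, d)
  "lfi" → 3 new (l, f, i)
  "bpuqkobhmzo" → prefix "bpuq" already present; 7 new (k, o, b, h, m, z, o)
  "bpudrmvtzf" → prefix "bpu" already present; 7 new (d, r, m, v, t, z, f)
  "bpizan" → prefix "bp" already present; 4 new (i, z, a, n)
  "bpuqkod" → prefix "bpuqko" already present; 1 new (d)
  "bpngtl" → prefix "bpngt" already present; 1 new (l)
  "biubgia" → prefix "b" already present; 6 new (i, u, b, g, i, a)
  "bpuqqygzp" → prefix "bpuq" already present; 5 new (q, y, g, z, p)
  "bpuqqy" → prefix "bpuqqy" already present; 0 new (none)
  "bpuqkohjoc" → prefix "bpuqko" already present; 4 new (h, j, o, c)
  "bdbxbjhtv" → prefix "b" already present; 8 new (d, b, x, b, j, h, t, v)
  "bifanrxsu" → prefix "bi" already present; 7 new (f, a, n, r, x, s, u)
  "bpuufhadh" → prefix "bpu" already present; 6 new (u, f, h, a, d, h)
  "bpuqkpwpoce" → prefix "bpuqk" already present; 6 new (p, w, p, o, c, e)
Total nodes = 5 + 10 + 4 + 3 + 3 + 5 + 3 + 7 + 7 + 4 + 1 + 1 + 6 + 5 + 0 + 4 + 8 + 7 + 6 + 6 = 95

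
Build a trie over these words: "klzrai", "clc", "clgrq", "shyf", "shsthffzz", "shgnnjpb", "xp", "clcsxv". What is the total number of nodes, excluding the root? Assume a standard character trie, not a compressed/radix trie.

34

Trace insertions, counting only characters that open a new branch:
  "klzrai" → 6 new (k, l, z, r, a, i)
  "clc" → 3 new (c, l, c)
  "clgrq" → prefix "cl" already present; 3 new (g, r, q)
  "shyf" → 4 new (s, h, y, f)
  "shsthffzz" → prefix "sh" already present; 7 new (s, t, h, f, f, z, z)
  "shgnnjpb" → prefix "sh" already present; 6 new (g, n, n, j, p, b)
  "xp" → 2 new (x, p)
  "clcsxv" → prefix "clc" already present; 3 new (s, x, v)
Total nodes = 6 + 3 + 3 + 4 + 7 + 6 + 2 + 3 = 34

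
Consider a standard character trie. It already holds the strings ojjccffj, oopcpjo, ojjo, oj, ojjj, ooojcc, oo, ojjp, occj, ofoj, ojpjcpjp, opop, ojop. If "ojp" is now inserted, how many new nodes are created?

Every character of "ojp" already lies on an existing path (it is a prefix of some stored word).
No new nodes are needed: 0.

0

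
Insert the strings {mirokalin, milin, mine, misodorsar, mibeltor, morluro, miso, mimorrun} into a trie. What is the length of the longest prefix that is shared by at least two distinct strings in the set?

The deepest shared node is where two words last agree before diverging.
e.g. "miso" and "misodorsar" share the prefix "miso" of length 4; no pair shares a longer one.
Longest shared-prefix length: 4

4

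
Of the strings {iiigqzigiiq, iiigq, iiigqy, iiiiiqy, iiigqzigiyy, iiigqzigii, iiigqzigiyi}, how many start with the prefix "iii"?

7

Filter for entries beginning with "iii":
Matches: "iiigq", "iiigqy", "iiigqzigii", "iiigqzigiiq", "iiigqzigiyi", "iiigqzigiyy", "iiiiiqy"
Count: 7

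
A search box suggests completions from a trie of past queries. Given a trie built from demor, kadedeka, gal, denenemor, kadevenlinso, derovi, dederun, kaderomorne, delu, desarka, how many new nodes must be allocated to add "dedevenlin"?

"dede" is already a path in the trie; the remaining "venlin" must be added.
So 10 − 4 = 6 new nodes.

6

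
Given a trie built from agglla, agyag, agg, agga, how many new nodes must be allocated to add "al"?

Walking "al" from the root, the first 1 characters ("a") follow existing edges; "l" is the first miss.
Each of the 1 remaining characters creates one node.

1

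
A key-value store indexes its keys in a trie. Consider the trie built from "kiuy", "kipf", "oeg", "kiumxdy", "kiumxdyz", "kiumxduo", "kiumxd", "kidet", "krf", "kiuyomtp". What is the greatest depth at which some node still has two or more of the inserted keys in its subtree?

Look for the deepest trie node that still has at least two words in its subtree.
e.g. "kiumxdy" and "kiumxdyz" share the prefix "kiumxdy" of length 7; no pair shares a longer one.
Longest shared-prefix length: 7

7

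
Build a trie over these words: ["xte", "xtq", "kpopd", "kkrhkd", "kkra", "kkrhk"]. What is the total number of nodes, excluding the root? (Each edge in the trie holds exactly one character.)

15

Insert word by word; a character creates a node only if that edge doesn't already exist:
  "xte" → 3 new (x, t, e)
  "xtq" → prefix "xt" already present; 1 new (q)
  "kpopd" → 5 new (k, p, o, p, d)
  "kkrhkd" → prefix "k" already present; 5 new (k, r, h, k, d)
  "kkra" → prefix "kkr" already present; 1 new (a)
  "kkrhk" → prefix "kkrhk" already present; 0 new (none)
Total nodes = 3 + 1 + 5 + 5 + 1 + 0 = 15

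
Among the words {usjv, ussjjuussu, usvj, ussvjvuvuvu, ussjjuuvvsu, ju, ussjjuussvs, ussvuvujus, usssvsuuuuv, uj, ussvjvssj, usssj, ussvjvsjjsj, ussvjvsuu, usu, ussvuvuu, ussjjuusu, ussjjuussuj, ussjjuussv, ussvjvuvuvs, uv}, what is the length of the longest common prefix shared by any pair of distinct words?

Look for the deepest trie node that still has at least two words in its subtree.
"ussjjuussu" and "ussjjuussuj" agree on "ussjjuussu" (10 characters) before diverging; nothing deeper is shared.
Longest shared-prefix length: 10

10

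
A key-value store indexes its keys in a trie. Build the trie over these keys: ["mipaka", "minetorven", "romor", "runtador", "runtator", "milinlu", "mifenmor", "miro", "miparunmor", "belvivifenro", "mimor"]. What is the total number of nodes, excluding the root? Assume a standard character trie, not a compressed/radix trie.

Insert word by word; a character creates a node only if that edge doesn't already exist:
  "mipaka" → 6 new (m, i, p, a, k, a)
  "minetorven" → prefix "mi" already present; 8 new (n, e, t, o, r, v, e, n)
  "romor" → 5 new (r, o, m, o, r)
  "runtador" → prefix "r" already present; 7 new (u, n, t, a, d, o, r)
  "runtator" → prefix "runta" already present; 3 new (t, o, r)
  "milinlu" → prefix "mi" already present; 5 new (l, i, n, l, u)
  "mifenmor" → prefix "mi" already present; 6 new (f, e, n, m, o, r)
  "miro" → prefix "mi" already present; 2 new (r, o)
  "miparunmor" → prefix "mipa" already present; 6 new (r, u, n, m, o, r)
  "belvivifenro" → 12 new (b, e, l, v, i, v, i, f, e, n, r, o)
  "mimor" → prefix "mi" already present; 3 new (m, o, r)
Total nodes = 6 + 8 + 5 + 7 + 3 + 5 + 6 + 2 + 6 + 12 + 3 = 63

63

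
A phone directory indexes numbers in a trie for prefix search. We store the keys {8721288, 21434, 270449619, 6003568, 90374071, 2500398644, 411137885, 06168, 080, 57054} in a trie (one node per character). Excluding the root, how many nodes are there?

Insert word by word; a character creates a node only if that edge doesn't already exist:
  "8721288" → 7 new (8, 7, 2, 1, 2, 8, 8)
  "21434" → 5 new (2, 1, 4, 3, 4)
  "270449619" → prefix "2" already present; 8 new (7, 0, 4, 4, 9, 6, 1, 9)
  "6003568" → 7 new (6, 0, 0, 3, 5, 6, 8)
  "90374071" → 8 new (9, 0, 3, 7, 4, 0, 7, 1)
  "2500398644" → prefix "2" already present; 9 new (5, 0, 0, 3, 9, 8, 6, 4, 4)
  "411137885" → 9 new (4, 1, 1, 1, 3, 7, 8, 8, 5)
  "06168" → 5 new (0, 6, 1, 6, 8)
  "080" → prefix "0" already present; 2 new (8, 0)
  "57054" → 5 new (5, 7, 0, 5, 4)
Total nodes = 7 + 5 + 8 + 7 + 8 + 9 + 9 + 5 + 2 + 5 = 65

65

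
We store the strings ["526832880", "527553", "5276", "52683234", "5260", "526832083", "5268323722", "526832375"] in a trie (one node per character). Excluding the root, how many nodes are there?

24

Trie structure (* marks end of a word):
(root)
└─ 5
   └─ 2
      ├─ 6
      │  ├─ 0 *
      │  └─ 8
      │     └─ 3
      │        └─ 2
      │           ├─ 0
      │           │  └─ 8
      │           │     └─ 3 *
      │           ├─ 3
      │           │  ├─ 4 *
      │           │  └─ 7
      │           │     ├─ 2
      │           │     │  └─ 2 *
      │           │     └─ 5 *
      │           └─ 8
      │              └─ 8
      │                 └─ 0 *
      └─ 7
         ├─ 5
         │  └─ 5
         │     └─ 3 *
         └─ 6 *
Counting every labelled node above: 24.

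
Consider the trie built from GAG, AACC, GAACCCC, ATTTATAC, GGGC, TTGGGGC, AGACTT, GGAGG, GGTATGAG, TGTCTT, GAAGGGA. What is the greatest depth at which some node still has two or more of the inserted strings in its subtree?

Equivalently: take the maximum, over all pairs, of their longest common prefix length.
"GAACCCC" and "GAAGGGA" agree on "GAA" (3 characters) before diverging; nothing deeper is shared.
Longest shared-prefix length: 3

3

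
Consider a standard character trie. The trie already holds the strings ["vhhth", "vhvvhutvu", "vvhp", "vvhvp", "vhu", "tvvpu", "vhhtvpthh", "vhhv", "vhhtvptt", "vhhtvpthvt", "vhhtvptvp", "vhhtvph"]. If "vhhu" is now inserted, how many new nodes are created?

"vhh" is already a path in the trie; the remaining "u" must be added.
Each of the 1 remaining characters creates one node.

1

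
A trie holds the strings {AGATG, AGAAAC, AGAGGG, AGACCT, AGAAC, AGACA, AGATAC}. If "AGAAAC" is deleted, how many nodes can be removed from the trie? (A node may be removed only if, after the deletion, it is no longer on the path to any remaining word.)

2

After clearing the end-marker at "AGAAAC", prune upward until reaching a node still needed by another word.
The suffix "AC" (2 nodes) is used only by "AGAAAC"; the node for "AGAA" still has the child "C", so pruning stops there.
Nodes removed: 2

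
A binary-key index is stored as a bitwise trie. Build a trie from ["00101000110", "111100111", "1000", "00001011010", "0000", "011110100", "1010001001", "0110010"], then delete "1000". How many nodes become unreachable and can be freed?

Walk "1000" from the leaf back toward the root, removing each node that no remaining word uses.
The suffix "00" (2 nodes) is used only by "1000"; the node for "10" still has the child "1", so pruning stops there.
Nodes removed: 2

2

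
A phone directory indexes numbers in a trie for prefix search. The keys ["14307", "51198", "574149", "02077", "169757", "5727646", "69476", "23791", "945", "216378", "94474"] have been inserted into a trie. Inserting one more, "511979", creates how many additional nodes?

2

The longest prefix of "511979" already in the trie is "5119" (length 4).
Each of the 2 remaining characters creates one node.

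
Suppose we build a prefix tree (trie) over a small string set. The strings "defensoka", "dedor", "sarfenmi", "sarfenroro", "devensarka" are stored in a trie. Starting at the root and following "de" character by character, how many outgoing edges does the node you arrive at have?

Follow the path "de" to its node, then look at its outgoing edges.
Distinct next characters after "de": d, f, v.
That node has 3 child edges.

3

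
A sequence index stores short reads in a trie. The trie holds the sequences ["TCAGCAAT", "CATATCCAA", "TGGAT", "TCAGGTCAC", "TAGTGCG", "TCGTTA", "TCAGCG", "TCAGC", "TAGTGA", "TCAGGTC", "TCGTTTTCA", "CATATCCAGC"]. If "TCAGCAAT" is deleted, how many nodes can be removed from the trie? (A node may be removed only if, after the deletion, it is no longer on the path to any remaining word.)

3

Walk "TCAGCAAT" from the leaf back toward the root, removing each node that no remaining word uses.
The suffix "AAT" (3 nodes) is used only by "TCAGCAAT"; the node for "TCAGC" still has the child "G", so pruning stops there.
Nodes removed: 3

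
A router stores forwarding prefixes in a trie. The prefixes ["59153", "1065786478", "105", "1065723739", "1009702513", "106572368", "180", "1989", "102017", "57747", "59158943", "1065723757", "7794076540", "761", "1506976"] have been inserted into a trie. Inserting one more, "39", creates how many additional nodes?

2

"39" shares no prefix with any stored word, so all 2 characters open new nodes.
2 − 0 = 2 new nodes.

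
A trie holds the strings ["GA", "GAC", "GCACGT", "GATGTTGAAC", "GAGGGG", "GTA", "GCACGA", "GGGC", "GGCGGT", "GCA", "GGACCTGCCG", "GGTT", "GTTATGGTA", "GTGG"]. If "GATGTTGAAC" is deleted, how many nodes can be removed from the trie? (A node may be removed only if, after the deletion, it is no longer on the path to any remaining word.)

Walk "GATGTTGAAC" from the leaf back toward the root, removing each node that no remaining word uses.
The suffix "TGTTGAAC" (8 nodes) is used only by "GATGTTGAAC"; the node for "GA" still has the child "C", so pruning stops there.
Nodes removed: 8

8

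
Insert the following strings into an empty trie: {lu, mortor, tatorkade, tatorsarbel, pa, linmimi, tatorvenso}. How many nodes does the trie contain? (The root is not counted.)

36

Trie structure (* marks end of a word):
(root)
├─ l
│  ├─ i
│  │  └─ n
│  │     └─ m
│  │        └─ i
│  │           └─ m
│  │              └─ i *
│  └─ u *
├─ m
│  └─ o
│     └─ r
│        └─ t
│           └─ o
│              └─ r *
├─ p
│  └─ a *
└─ t
   └─ a
      └─ t
         └─ o
            └─ r
               ├─ k
               │  └─ a
               │     └─ d
               │        └─ e *
               ├─ s
               │  └─ a
               │     └─ r
               │        └─ b
               │           └─ e
               │              └─ l *
               └─ v
                  └─ e
                     └─ n
                        └─ s
                           └─ o *
Counting every labelled node above: 36.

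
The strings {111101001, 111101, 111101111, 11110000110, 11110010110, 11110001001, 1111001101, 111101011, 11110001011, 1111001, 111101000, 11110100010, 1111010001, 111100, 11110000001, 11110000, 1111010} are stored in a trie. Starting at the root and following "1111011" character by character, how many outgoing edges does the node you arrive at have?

1

The children of the "1111011" node are the distinct next characters among strings starting with "1111011".
Characters that immediately follow "1111011" among the stored strings: {1}.
That node has 1 child edge.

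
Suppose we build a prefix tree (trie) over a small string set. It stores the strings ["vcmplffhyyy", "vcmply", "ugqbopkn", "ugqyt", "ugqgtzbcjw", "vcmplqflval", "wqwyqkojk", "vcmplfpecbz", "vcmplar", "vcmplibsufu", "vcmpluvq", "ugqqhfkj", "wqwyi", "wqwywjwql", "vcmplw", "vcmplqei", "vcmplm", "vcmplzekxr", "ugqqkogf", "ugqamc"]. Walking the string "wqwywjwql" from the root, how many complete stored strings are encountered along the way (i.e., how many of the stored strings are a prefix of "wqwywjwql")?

Check each prefix of "wqwywjwql" against the stored set — each match is an end-marker on the path.
Prefixes of the query that are stored words: "wqwywjwql"
Count: 1

1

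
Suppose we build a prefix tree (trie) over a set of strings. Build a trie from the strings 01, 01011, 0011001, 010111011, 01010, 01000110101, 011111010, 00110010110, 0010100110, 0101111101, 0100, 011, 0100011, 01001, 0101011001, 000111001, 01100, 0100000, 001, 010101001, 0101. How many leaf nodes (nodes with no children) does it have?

12

Leaves are exactly the stored words that no other stored word extends.
Those words: "000111001", "0010100110", "00110010110", "0100000", "01000110101", "01001", "010101001", "0101011001", "010111011", "0101111101", "01100", "011111010"
Leaf count: 12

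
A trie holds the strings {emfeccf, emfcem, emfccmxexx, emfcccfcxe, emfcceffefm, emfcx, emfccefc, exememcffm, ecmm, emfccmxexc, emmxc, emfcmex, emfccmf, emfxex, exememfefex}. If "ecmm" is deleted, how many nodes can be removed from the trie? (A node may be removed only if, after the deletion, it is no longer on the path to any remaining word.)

3

A node on "ecmm"'s path can go only if nothing else ends at it or branches off below it.
The suffix "cmm" (3 nodes) is used only by "ecmm"; the node for "e" still has the child "m", so pruning stops there.
Nodes removed: 3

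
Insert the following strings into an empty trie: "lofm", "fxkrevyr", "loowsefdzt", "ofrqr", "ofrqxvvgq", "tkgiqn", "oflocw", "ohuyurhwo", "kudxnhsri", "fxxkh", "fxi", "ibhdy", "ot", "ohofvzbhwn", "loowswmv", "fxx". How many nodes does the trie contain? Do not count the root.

78

Insert word by word; a character creates a node only if that edge doesn't already exist:
  "lofm" → 4 new (l, o, f, m)
  "fxkrevyr" → 8 new (f, x, k, r, e, v, y, r)
  "loowsefdzt" → prefix "lo" already present; 8 new (o, w, s, e, f, d, z, t)
  "ofrqr" → 5 new (o, f, r, q, r)
  "ofrqxvvgq" → prefix "ofrq" already present; 5 new (x, v, v, g, q)
  "tkgiqn" → 6 new (t, k, g, i, q, n)
  "oflocw" → prefix "of" already present; 4 new (l, o, c, w)
  "ohuyurhwo" → prefix "o" already present; 8 new (h, u, y, u, r, h, w, o)
  "kudxnhsri" → 9 new (k, u, d, x, n, h, s, r, i)
  "fxxkh" → prefix "fx" already present; 3 new (x, k, h)
  "fxi" → prefix "fx" already present; 1 new (i)
  "ibhdy" → 5 new (i, b, h, d, y)
  "ot" → prefix "o" already present; 1 new (t)
  "ohofvzbhwn" → prefix "oh" already present; 8 new (o, f, v, z, b, h, w, n)
  "loowswmv" → prefix "loows" already present; 3 new (w, m, v)
  "fxx" → prefix "fxx" already present; 0 new (none)
Total nodes = 4 + 8 + 8 + 5 + 5 + 6 + 4 + 8 + 9 + 3 + 1 + 5 + 1 + 8 + 3 + 0 = 78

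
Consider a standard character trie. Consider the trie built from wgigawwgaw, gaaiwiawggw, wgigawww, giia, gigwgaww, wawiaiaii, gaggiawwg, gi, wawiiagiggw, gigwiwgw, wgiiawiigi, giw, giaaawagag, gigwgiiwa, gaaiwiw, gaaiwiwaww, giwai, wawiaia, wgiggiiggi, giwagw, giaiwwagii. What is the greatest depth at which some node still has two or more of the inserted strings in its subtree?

7

The deepest shared node is where two words last agree before diverging.
e.g. "gaaiwiw" and "gaaiwiwaww" share the prefix "gaaiwiw" of length 7; no pair shares a longer one.
Longest shared-prefix length: 7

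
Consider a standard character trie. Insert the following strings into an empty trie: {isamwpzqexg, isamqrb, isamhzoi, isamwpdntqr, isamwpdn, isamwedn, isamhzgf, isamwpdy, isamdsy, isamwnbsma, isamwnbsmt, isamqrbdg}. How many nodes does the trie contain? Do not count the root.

40

Trie structure (* marks end of a word):
(root)
└─ i
   └─ s
      └─ a
         └─ m
            ├─ d
            │  └─ s
            │     └─ y *
            ├─ h
            │  └─ z
            │     ├─ g
            │     │  └─ f *
            │     └─ o
            │        └─ i *
            ├─ q
            │  └─ r
            │     └─ b *
            │        └─ d
            │           └─ g *
            └─ w
               ├─ e
               │  └─ d
               │     └─ n *
               ├─ n
               │  └─ b
               │     └─ s
               │        └─ m
               │           ├─ a *
               │           └─ t *
               └─ p
                  ├─ d
                  │  ├─ n *
                  │  │  └─ t
                  │  │     └─ q
                  │  │        └─ r *
                  │  └─ y *
                  └─ z
                     └─ q
                        └─ e
                           └─ x
                              └─ g *
Counting every labelled node above: 40.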